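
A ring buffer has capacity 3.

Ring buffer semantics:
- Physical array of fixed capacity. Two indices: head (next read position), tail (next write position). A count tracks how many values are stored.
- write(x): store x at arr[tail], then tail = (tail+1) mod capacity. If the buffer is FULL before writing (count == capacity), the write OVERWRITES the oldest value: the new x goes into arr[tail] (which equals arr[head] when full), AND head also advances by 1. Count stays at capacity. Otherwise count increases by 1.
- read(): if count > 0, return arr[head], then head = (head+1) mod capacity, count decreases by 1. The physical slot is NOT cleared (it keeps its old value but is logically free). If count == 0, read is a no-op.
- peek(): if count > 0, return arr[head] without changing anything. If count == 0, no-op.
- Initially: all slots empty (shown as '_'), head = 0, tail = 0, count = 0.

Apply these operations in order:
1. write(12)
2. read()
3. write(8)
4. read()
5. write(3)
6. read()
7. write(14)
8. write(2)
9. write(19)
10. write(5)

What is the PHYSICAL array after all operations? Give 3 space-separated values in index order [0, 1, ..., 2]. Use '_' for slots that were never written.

After op 1 (write(12)): arr=[12 _ _] head=0 tail=1 count=1
After op 2 (read()): arr=[12 _ _] head=1 tail=1 count=0
After op 3 (write(8)): arr=[12 8 _] head=1 tail=2 count=1
After op 4 (read()): arr=[12 8 _] head=2 tail=2 count=0
After op 5 (write(3)): arr=[12 8 3] head=2 tail=0 count=1
After op 6 (read()): arr=[12 8 3] head=0 tail=0 count=0
After op 7 (write(14)): arr=[14 8 3] head=0 tail=1 count=1
After op 8 (write(2)): arr=[14 2 3] head=0 tail=2 count=2
After op 9 (write(19)): arr=[14 2 19] head=0 tail=0 count=3
After op 10 (write(5)): arr=[5 2 19] head=1 tail=1 count=3

Answer: 5 2 19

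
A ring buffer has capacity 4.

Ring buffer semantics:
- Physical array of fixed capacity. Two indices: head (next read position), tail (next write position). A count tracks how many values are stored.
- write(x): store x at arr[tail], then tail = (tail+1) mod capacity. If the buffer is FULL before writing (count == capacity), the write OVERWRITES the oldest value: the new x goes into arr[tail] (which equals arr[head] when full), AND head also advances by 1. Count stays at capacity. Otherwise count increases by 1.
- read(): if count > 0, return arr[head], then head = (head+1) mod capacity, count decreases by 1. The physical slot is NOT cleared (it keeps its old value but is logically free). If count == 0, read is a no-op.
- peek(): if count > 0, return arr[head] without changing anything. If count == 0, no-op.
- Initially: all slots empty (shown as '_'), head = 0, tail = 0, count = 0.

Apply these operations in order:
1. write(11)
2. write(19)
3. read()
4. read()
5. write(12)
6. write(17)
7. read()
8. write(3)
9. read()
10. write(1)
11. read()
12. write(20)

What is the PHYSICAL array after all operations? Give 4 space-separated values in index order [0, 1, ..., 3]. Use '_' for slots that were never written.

After op 1 (write(11)): arr=[11 _ _ _] head=0 tail=1 count=1
After op 2 (write(19)): arr=[11 19 _ _] head=0 tail=2 count=2
After op 3 (read()): arr=[11 19 _ _] head=1 tail=2 count=1
After op 4 (read()): arr=[11 19 _ _] head=2 tail=2 count=0
After op 5 (write(12)): arr=[11 19 12 _] head=2 tail=3 count=1
After op 6 (write(17)): arr=[11 19 12 17] head=2 tail=0 count=2
After op 7 (read()): arr=[11 19 12 17] head=3 tail=0 count=1
After op 8 (write(3)): arr=[3 19 12 17] head=3 tail=1 count=2
After op 9 (read()): arr=[3 19 12 17] head=0 tail=1 count=1
After op 10 (write(1)): arr=[3 1 12 17] head=0 tail=2 count=2
After op 11 (read()): arr=[3 1 12 17] head=1 tail=2 count=1
After op 12 (write(20)): arr=[3 1 20 17] head=1 tail=3 count=2

Answer: 3 1 20 17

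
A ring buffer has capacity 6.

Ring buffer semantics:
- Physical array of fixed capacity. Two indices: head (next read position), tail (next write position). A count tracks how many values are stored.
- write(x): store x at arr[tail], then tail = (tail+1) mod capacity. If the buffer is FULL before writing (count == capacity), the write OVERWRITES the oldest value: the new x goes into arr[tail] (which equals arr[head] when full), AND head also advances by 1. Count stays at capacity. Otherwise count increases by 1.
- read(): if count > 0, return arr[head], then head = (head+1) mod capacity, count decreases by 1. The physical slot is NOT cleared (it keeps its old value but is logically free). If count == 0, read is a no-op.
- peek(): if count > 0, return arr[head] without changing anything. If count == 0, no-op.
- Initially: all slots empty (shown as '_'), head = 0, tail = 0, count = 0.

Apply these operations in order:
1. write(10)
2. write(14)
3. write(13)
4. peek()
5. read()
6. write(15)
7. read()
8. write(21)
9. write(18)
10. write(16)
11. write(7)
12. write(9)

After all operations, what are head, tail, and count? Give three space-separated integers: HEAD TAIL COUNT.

After op 1 (write(10)): arr=[10 _ _ _ _ _] head=0 tail=1 count=1
After op 2 (write(14)): arr=[10 14 _ _ _ _] head=0 tail=2 count=2
After op 3 (write(13)): arr=[10 14 13 _ _ _] head=0 tail=3 count=3
After op 4 (peek()): arr=[10 14 13 _ _ _] head=0 tail=3 count=3
After op 5 (read()): arr=[10 14 13 _ _ _] head=1 tail=3 count=2
After op 6 (write(15)): arr=[10 14 13 15 _ _] head=1 tail=4 count=3
After op 7 (read()): arr=[10 14 13 15 _ _] head=2 tail=4 count=2
After op 8 (write(21)): arr=[10 14 13 15 21 _] head=2 tail=5 count=3
After op 9 (write(18)): arr=[10 14 13 15 21 18] head=2 tail=0 count=4
After op 10 (write(16)): arr=[16 14 13 15 21 18] head=2 tail=1 count=5
After op 11 (write(7)): arr=[16 7 13 15 21 18] head=2 tail=2 count=6
After op 12 (write(9)): arr=[16 7 9 15 21 18] head=3 tail=3 count=6

Answer: 3 3 6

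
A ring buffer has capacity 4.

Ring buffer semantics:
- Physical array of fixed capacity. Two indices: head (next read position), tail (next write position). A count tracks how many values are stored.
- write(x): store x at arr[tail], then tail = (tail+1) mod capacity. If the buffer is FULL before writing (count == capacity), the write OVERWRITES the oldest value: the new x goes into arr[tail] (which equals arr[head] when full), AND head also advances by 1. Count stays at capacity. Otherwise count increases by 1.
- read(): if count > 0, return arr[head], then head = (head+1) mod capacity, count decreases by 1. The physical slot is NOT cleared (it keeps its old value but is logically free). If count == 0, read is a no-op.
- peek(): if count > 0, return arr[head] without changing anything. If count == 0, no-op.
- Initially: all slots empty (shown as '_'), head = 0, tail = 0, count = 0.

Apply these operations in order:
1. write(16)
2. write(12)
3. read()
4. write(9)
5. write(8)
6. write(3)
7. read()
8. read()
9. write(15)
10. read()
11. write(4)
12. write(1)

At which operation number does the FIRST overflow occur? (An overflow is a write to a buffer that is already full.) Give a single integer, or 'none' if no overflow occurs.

After op 1 (write(16)): arr=[16 _ _ _] head=0 tail=1 count=1
After op 2 (write(12)): arr=[16 12 _ _] head=0 tail=2 count=2
After op 3 (read()): arr=[16 12 _ _] head=1 tail=2 count=1
After op 4 (write(9)): arr=[16 12 9 _] head=1 tail=3 count=2
After op 5 (write(8)): arr=[16 12 9 8] head=1 tail=0 count=3
After op 6 (write(3)): arr=[3 12 9 8] head=1 tail=1 count=4
After op 7 (read()): arr=[3 12 9 8] head=2 tail=1 count=3
After op 8 (read()): arr=[3 12 9 8] head=3 tail=1 count=2
After op 9 (write(15)): arr=[3 15 9 8] head=3 tail=2 count=3
After op 10 (read()): arr=[3 15 9 8] head=0 tail=2 count=2
After op 11 (write(4)): arr=[3 15 4 8] head=0 tail=3 count=3
After op 12 (write(1)): arr=[3 15 4 1] head=0 tail=0 count=4

Answer: none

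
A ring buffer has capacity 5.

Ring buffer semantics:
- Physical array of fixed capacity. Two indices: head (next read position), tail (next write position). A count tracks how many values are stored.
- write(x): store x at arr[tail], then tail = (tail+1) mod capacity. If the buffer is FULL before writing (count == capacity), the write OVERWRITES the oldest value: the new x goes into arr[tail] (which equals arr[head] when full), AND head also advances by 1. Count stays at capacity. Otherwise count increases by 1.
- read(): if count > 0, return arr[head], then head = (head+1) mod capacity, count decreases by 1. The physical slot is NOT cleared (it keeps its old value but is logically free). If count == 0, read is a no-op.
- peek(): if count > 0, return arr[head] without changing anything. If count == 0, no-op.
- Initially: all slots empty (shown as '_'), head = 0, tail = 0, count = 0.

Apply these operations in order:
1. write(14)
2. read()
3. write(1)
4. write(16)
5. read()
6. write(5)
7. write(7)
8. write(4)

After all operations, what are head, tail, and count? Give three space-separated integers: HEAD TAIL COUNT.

Answer: 2 1 4

Derivation:
After op 1 (write(14)): arr=[14 _ _ _ _] head=0 tail=1 count=1
After op 2 (read()): arr=[14 _ _ _ _] head=1 tail=1 count=0
After op 3 (write(1)): arr=[14 1 _ _ _] head=1 tail=2 count=1
After op 4 (write(16)): arr=[14 1 16 _ _] head=1 tail=3 count=2
After op 5 (read()): arr=[14 1 16 _ _] head=2 tail=3 count=1
After op 6 (write(5)): arr=[14 1 16 5 _] head=2 tail=4 count=2
After op 7 (write(7)): arr=[14 1 16 5 7] head=2 tail=0 count=3
After op 8 (write(4)): arr=[4 1 16 5 7] head=2 tail=1 count=4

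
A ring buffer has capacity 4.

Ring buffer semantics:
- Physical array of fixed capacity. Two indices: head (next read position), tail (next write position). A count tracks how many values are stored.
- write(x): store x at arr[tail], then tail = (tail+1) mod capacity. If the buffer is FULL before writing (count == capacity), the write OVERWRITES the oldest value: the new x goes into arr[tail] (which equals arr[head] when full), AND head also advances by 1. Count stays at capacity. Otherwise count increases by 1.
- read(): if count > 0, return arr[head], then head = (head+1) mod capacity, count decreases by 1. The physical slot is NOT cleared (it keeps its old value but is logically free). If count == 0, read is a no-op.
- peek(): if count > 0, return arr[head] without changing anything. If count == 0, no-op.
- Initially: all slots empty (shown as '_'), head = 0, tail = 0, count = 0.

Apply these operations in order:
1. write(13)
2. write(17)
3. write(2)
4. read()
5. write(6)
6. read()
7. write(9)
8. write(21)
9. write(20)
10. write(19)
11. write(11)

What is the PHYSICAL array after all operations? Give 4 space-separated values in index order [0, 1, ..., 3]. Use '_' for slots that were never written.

Answer: 11 21 20 19

Derivation:
After op 1 (write(13)): arr=[13 _ _ _] head=0 tail=1 count=1
After op 2 (write(17)): arr=[13 17 _ _] head=0 tail=2 count=2
After op 3 (write(2)): arr=[13 17 2 _] head=0 tail=3 count=3
After op 4 (read()): arr=[13 17 2 _] head=1 tail=3 count=2
After op 5 (write(6)): arr=[13 17 2 6] head=1 tail=0 count=3
After op 6 (read()): arr=[13 17 2 6] head=2 tail=0 count=2
After op 7 (write(9)): arr=[9 17 2 6] head=2 tail=1 count=3
After op 8 (write(21)): arr=[9 21 2 6] head=2 tail=2 count=4
After op 9 (write(20)): arr=[9 21 20 6] head=3 tail=3 count=4
After op 10 (write(19)): arr=[9 21 20 19] head=0 tail=0 count=4
After op 11 (write(11)): arr=[11 21 20 19] head=1 tail=1 count=4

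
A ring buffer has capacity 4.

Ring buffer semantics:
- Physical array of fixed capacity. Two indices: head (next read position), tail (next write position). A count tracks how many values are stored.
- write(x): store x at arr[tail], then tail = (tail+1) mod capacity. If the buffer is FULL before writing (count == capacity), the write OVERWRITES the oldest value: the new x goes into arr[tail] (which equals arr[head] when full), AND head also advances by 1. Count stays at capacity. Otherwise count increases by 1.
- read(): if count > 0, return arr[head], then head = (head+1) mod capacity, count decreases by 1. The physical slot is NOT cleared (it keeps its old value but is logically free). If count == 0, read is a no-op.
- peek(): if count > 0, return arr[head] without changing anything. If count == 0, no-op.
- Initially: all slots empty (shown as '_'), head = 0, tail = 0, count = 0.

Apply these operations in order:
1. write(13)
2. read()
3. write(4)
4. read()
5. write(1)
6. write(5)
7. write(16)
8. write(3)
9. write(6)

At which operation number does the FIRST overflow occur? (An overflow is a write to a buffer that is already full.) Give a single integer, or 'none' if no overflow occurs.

After op 1 (write(13)): arr=[13 _ _ _] head=0 tail=1 count=1
After op 2 (read()): arr=[13 _ _ _] head=1 tail=1 count=0
After op 3 (write(4)): arr=[13 4 _ _] head=1 tail=2 count=1
After op 4 (read()): arr=[13 4 _ _] head=2 tail=2 count=0
After op 5 (write(1)): arr=[13 4 1 _] head=2 tail=3 count=1
After op 6 (write(5)): arr=[13 4 1 5] head=2 tail=0 count=2
After op 7 (write(16)): arr=[16 4 1 5] head=2 tail=1 count=3
After op 8 (write(3)): arr=[16 3 1 5] head=2 tail=2 count=4
After op 9 (write(6)): arr=[16 3 6 5] head=3 tail=3 count=4

Answer: 9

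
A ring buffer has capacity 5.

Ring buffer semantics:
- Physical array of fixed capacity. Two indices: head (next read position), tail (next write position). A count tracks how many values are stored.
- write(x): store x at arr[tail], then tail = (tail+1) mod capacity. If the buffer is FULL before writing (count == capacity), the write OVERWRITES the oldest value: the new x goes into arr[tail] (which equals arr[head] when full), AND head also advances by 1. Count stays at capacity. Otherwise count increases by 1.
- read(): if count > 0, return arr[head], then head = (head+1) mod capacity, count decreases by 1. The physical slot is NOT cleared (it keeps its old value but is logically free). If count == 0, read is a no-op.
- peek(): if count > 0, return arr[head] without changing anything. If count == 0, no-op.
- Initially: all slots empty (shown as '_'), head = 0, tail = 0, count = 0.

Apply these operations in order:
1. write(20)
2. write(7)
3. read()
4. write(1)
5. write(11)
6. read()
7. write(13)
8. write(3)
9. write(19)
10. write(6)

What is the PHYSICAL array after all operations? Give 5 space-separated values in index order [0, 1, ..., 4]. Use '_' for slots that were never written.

After op 1 (write(20)): arr=[20 _ _ _ _] head=0 tail=1 count=1
After op 2 (write(7)): arr=[20 7 _ _ _] head=0 tail=2 count=2
After op 3 (read()): arr=[20 7 _ _ _] head=1 tail=2 count=1
After op 4 (write(1)): arr=[20 7 1 _ _] head=1 tail=3 count=2
After op 5 (write(11)): arr=[20 7 1 11 _] head=1 tail=4 count=3
After op 6 (read()): arr=[20 7 1 11 _] head=2 tail=4 count=2
After op 7 (write(13)): arr=[20 7 1 11 13] head=2 tail=0 count=3
After op 8 (write(3)): arr=[3 7 1 11 13] head=2 tail=1 count=4
After op 9 (write(19)): arr=[3 19 1 11 13] head=2 tail=2 count=5
After op 10 (write(6)): arr=[3 19 6 11 13] head=3 tail=3 count=5

Answer: 3 19 6 11 13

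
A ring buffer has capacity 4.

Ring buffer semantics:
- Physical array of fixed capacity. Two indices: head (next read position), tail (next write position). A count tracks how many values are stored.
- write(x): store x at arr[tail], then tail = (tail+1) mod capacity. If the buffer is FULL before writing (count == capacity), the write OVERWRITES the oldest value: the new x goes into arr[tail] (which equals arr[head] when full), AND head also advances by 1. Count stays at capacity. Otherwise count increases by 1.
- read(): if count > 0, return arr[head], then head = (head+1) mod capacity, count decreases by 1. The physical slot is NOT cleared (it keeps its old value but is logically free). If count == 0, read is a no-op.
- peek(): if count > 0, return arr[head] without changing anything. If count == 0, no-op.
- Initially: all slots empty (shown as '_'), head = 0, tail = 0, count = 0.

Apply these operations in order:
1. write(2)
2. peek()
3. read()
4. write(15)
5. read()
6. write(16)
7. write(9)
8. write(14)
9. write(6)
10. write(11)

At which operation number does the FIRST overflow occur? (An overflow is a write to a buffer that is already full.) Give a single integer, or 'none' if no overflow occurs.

Answer: 10

Derivation:
After op 1 (write(2)): arr=[2 _ _ _] head=0 tail=1 count=1
After op 2 (peek()): arr=[2 _ _ _] head=0 tail=1 count=1
After op 3 (read()): arr=[2 _ _ _] head=1 tail=1 count=0
After op 4 (write(15)): arr=[2 15 _ _] head=1 tail=2 count=1
After op 5 (read()): arr=[2 15 _ _] head=2 tail=2 count=0
After op 6 (write(16)): arr=[2 15 16 _] head=2 tail=3 count=1
After op 7 (write(9)): arr=[2 15 16 9] head=2 tail=0 count=2
After op 8 (write(14)): arr=[14 15 16 9] head=2 tail=1 count=3
After op 9 (write(6)): arr=[14 6 16 9] head=2 tail=2 count=4
After op 10 (write(11)): arr=[14 6 11 9] head=3 tail=3 count=4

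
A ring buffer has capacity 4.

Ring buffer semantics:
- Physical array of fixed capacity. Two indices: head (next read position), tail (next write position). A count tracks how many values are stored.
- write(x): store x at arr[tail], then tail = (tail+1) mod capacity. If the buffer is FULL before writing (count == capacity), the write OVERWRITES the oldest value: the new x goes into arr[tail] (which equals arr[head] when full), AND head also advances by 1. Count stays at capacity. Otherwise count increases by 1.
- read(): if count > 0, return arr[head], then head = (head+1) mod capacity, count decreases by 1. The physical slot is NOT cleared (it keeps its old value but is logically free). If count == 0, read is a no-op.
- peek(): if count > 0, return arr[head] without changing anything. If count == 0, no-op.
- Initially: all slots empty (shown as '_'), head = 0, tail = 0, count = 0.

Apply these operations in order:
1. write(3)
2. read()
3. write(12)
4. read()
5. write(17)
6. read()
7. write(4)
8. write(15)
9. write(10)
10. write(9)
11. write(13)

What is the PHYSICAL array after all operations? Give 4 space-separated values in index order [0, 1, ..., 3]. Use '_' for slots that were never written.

After op 1 (write(3)): arr=[3 _ _ _] head=0 tail=1 count=1
After op 2 (read()): arr=[3 _ _ _] head=1 tail=1 count=0
After op 3 (write(12)): arr=[3 12 _ _] head=1 tail=2 count=1
After op 4 (read()): arr=[3 12 _ _] head=2 tail=2 count=0
After op 5 (write(17)): arr=[3 12 17 _] head=2 tail=3 count=1
After op 6 (read()): arr=[3 12 17 _] head=3 tail=3 count=0
After op 7 (write(4)): arr=[3 12 17 4] head=3 tail=0 count=1
After op 8 (write(15)): arr=[15 12 17 4] head=3 tail=1 count=2
After op 9 (write(10)): arr=[15 10 17 4] head=3 tail=2 count=3
After op 10 (write(9)): arr=[15 10 9 4] head=3 tail=3 count=4
After op 11 (write(13)): arr=[15 10 9 13] head=0 tail=0 count=4

Answer: 15 10 9 13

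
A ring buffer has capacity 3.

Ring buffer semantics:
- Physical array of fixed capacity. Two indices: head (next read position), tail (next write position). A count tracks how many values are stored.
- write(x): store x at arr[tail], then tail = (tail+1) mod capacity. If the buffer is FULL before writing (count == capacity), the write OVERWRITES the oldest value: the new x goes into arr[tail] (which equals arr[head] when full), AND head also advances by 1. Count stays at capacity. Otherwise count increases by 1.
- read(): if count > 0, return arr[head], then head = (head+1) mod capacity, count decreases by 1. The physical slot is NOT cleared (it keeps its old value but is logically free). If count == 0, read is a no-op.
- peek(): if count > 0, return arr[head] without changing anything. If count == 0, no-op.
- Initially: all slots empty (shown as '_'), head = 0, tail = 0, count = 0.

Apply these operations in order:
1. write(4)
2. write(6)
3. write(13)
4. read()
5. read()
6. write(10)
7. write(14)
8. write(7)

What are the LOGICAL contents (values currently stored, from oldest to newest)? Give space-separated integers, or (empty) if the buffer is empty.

Answer: 10 14 7

Derivation:
After op 1 (write(4)): arr=[4 _ _] head=0 tail=1 count=1
After op 2 (write(6)): arr=[4 6 _] head=0 tail=2 count=2
After op 3 (write(13)): arr=[4 6 13] head=0 tail=0 count=3
After op 4 (read()): arr=[4 6 13] head=1 tail=0 count=2
After op 5 (read()): arr=[4 6 13] head=2 tail=0 count=1
After op 6 (write(10)): arr=[10 6 13] head=2 tail=1 count=2
After op 7 (write(14)): arr=[10 14 13] head=2 tail=2 count=3
After op 8 (write(7)): arr=[10 14 7] head=0 tail=0 count=3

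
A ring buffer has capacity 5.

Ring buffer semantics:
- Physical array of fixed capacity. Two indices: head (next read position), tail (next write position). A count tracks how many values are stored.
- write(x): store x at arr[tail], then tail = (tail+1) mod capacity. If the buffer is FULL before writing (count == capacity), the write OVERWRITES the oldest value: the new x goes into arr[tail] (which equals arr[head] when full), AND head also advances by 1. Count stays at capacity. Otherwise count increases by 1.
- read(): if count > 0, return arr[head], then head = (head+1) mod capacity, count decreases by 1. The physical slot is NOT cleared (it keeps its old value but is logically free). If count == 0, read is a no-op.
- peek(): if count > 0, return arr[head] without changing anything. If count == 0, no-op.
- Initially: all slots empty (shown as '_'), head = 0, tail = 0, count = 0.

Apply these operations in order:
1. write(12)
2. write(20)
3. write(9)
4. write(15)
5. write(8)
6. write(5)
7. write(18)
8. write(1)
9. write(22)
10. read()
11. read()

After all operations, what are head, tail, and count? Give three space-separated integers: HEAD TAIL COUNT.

After op 1 (write(12)): arr=[12 _ _ _ _] head=0 tail=1 count=1
After op 2 (write(20)): arr=[12 20 _ _ _] head=0 tail=2 count=2
After op 3 (write(9)): arr=[12 20 9 _ _] head=0 tail=3 count=3
After op 4 (write(15)): arr=[12 20 9 15 _] head=0 tail=4 count=4
After op 5 (write(8)): arr=[12 20 9 15 8] head=0 tail=0 count=5
After op 6 (write(5)): arr=[5 20 9 15 8] head=1 tail=1 count=5
After op 7 (write(18)): arr=[5 18 9 15 8] head=2 tail=2 count=5
After op 8 (write(1)): arr=[5 18 1 15 8] head=3 tail=3 count=5
After op 9 (write(22)): arr=[5 18 1 22 8] head=4 tail=4 count=5
After op 10 (read()): arr=[5 18 1 22 8] head=0 tail=4 count=4
After op 11 (read()): arr=[5 18 1 22 8] head=1 tail=4 count=3

Answer: 1 4 3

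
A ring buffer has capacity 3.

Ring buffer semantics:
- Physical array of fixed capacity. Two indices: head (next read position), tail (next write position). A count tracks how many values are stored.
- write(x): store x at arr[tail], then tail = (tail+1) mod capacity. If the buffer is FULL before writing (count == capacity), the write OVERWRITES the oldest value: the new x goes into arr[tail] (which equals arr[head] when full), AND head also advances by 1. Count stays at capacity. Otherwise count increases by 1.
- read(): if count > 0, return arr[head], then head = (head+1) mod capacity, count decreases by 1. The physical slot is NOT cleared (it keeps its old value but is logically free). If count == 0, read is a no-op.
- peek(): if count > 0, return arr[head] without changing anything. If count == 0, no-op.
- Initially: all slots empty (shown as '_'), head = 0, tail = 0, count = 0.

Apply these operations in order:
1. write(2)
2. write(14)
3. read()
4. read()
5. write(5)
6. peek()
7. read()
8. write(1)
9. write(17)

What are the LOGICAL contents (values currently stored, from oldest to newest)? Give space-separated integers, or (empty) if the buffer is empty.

After op 1 (write(2)): arr=[2 _ _] head=0 tail=1 count=1
After op 2 (write(14)): arr=[2 14 _] head=0 tail=2 count=2
After op 3 (read()): arr=[2 14 _] head=1 tail=2 count=1
After op 4 (read()): arr=[2 14 _] head=2 tail=2 count=0
After op 5 (write(5)): arr=[2 14 5] head=2 tail=0 count=1
After op 6 (peek()): arr=[2 14 5] head=2 tail=0 count=1
After op 7 (read()): arr=[2 14 5] head=0 tail=0 count=0
After op 8 (write(1)): arr=[1 14 5] head=0 tail=1 count=1
After op 9 (write(17)): arr=[1 17 5] head=0 tail=2 count=2

Answer: 1 17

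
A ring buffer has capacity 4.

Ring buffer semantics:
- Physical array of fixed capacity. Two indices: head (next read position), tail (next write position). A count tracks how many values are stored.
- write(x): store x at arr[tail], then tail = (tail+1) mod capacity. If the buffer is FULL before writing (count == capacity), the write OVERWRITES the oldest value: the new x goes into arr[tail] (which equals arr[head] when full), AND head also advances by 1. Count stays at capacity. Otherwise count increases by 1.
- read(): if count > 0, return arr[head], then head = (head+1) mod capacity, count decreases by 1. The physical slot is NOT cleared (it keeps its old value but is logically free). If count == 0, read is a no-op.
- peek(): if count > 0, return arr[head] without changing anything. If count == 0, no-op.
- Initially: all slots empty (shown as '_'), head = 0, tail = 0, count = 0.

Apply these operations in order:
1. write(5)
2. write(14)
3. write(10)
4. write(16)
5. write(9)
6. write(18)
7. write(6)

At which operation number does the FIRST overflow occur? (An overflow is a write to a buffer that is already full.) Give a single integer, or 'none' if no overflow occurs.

Answer: 5

Derivation:
After op 1 (write(5)): arr=[5 _ _ _] head=0 tail=1 count=1
After op 2 (write(14)): arr=[5 14 _ _] head=0 tail=2 count=2
After op 3 (write(10)): arr=[5 14 10 _] head=0 tail=3 count=3
After op 4 (write(16)): arr=[5 14 10 16] head=0 tail=0 count=4
After op 5 (write(9)): arr=[9 14 10 16] head=1 tail=1 count=4
After op 6 (write(18)): arr=[9 18 10 16] head=2 tail=2 count=4
After op 7 (write(6)): arr=[9 18 6 16] head=3 tail=3 count=4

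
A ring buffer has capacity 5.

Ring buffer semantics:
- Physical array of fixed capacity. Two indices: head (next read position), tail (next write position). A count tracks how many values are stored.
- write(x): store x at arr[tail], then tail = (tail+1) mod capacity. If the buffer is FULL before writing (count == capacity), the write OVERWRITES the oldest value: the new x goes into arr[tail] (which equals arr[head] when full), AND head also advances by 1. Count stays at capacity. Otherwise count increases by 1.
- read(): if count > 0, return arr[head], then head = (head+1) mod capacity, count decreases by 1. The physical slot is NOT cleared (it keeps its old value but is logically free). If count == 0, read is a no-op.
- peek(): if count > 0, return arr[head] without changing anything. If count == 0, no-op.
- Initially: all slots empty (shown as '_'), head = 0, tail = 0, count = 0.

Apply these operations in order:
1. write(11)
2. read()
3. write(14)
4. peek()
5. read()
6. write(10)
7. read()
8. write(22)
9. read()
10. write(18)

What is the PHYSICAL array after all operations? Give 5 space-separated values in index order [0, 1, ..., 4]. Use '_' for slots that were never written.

After op 1 (write(11)): arr=[11 _ _ _ _] head=0 tail=1 count=1
After op 2 (read()): arr=[11 _ _ _ _] head=1 tail=1 count=0
After op 3 (write(14)): arr=[11 14 _ _ _] head=1 tail=2 count=1
After op 4 (peek()): arr=[11 14 _ _ _] head=1 tail=2 count=1
After op 5 (read()): arr=[11 14 _ _ _] head=2 tail=2 count=0
After op 6 (write(10)): arr=[11 14 10 _ _] head=2 tail=3 count=1
After op 7 (read()): arr=[11 14 10 _ _] head=3 tail=3 count=0
After op 8 (write(22)): arr=[11 14 10 22 _] head=3 tail=4 count=1
After op 9 (read()): arr=[11 14 10 22 _] head=4 tail=4 count=0
After op 10 (write(18)): arr=[11 14 10 22 18] head=4 tail=0 count=1

Answer: 11 14 10 22 18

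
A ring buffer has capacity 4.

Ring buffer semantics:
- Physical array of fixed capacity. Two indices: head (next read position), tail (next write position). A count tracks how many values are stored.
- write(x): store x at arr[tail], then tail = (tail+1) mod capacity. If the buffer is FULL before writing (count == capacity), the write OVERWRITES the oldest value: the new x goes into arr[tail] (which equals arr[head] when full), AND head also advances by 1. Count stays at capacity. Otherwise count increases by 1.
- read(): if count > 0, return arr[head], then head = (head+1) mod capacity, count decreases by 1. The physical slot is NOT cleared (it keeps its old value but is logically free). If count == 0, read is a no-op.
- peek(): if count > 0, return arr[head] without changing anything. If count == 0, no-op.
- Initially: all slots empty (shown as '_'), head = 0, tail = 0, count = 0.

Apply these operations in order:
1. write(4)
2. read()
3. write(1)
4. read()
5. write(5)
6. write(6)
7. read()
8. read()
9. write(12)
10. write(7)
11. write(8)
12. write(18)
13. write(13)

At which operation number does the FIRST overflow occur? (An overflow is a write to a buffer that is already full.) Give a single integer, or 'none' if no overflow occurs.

Answer: 13

Derivation:
After op 1 (write(4)): arr=[4 _ _ _] head=0 tail=1 count=1
After op 2 (read()): arr=[4 _ _ _] head=1 tail=1 count=0
After op 3 (write(1)): arr=[4 1 _ _] head=1 tail=2 count=1
After op 4 (read()): arr=[4 1 _ _] head=2 tail=2 count=0
After op 5 (write(5)): arr=[4 1 5 _] head=2 tail=3 count=1
After op 6 (write(6)): arr=[4 1 5 6] head=2 tail=0 count=2
After op 7 (read()): arr=[4 1 5 6] head=3 tail=0 count=1
After op 8 (read()): arr=[4 1 5 6] head=0 tail=0 count=0
After op 9 (write(12)): arr=[12 1 5 6] head=0 tail=1 count=1
After op 10 (write(7)): arr=[12 7 5 6] head=0 tail=2 count=2
After op 11 (write(8)): arr=[12 7 8 6] head=0 tail=3 count=3
After op 12 (write(18)): arr=[12 7 8 18] head=0 tail=0 count=4
After op 13 (write(13)): arr=[13 7 8 18] head=1 tail=1 count=4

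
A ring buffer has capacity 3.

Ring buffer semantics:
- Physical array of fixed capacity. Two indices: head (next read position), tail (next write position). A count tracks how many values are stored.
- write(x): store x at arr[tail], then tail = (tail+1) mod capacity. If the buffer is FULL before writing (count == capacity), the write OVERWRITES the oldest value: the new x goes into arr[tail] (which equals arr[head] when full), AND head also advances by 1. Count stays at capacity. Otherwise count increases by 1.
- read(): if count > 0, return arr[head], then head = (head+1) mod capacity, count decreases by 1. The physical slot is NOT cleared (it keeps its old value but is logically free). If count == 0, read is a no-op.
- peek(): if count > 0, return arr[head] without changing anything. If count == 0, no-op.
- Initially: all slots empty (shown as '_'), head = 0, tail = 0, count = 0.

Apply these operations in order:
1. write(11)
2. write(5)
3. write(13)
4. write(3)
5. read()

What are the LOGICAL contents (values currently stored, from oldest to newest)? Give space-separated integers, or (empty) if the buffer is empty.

Answer: 13 3

Derivation:
After op 1 (write(11)): arr=[11 _ _] head=0 tail=1 count=1
After op 2 (write(5)): arr=[11 5 _] head=0 tail=2 count=2
After op 3 (write(13)): arr=[11 5 13] head=0 tail=0 count=3
After op 4 (write(3)): arr=[3 5 13] head=1 tail=1 count=3
After op 5 (read()): arr=[3 5 13] head=2 tail=1 count=2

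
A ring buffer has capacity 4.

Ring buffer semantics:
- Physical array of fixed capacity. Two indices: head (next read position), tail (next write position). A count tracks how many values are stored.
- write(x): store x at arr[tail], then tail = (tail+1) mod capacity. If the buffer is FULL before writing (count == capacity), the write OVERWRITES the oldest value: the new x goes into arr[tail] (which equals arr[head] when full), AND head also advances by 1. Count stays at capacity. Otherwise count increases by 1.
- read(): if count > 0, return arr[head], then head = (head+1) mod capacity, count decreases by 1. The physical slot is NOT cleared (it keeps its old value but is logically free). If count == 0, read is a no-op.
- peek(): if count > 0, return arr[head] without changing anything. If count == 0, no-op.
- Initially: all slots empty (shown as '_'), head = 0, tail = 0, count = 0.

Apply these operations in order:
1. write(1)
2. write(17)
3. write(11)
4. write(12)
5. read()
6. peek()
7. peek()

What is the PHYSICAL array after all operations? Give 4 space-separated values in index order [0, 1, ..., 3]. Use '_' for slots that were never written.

After op 1 (write(1)): arr=[1 _ _ _] head=0 tail=1 count=1
After op 2 (write(17)): arr=[1 17 _ _] head=0 tail=2 count=2
After op 3 (write(11)): arr=[1 17 11 _] head=0 tail=3 count=3
After op 4 (write(12)): arr=[1 17 11 12] head=0 tail=0 count=4
After op 5 (read()): arr=[1 17 11 12] head=1 tail=0 count=3
After op 6 (peek()): arr=[1 17 11 12] head=1 tail=0 count=3
After op 7 (peek()): arr=[1 17 11 12] head=1 tail=0 count=3

Answer: 1 17 11 12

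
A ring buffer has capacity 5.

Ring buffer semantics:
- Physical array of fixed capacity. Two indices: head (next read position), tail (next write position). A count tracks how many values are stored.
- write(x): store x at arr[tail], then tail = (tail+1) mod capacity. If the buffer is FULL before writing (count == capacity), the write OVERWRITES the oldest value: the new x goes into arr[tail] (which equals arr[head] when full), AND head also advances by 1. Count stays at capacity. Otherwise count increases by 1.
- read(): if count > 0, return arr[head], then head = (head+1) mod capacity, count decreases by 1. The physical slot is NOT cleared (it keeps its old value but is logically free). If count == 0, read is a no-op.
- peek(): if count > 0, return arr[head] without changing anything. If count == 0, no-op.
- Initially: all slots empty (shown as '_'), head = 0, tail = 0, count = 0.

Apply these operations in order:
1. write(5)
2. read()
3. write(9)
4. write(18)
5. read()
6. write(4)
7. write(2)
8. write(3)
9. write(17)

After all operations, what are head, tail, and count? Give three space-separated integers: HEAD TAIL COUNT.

Answer: 2 2 5

Derivation:
After op 1 (write(5)): arr=[5 _ _ _ _] head=0 tail=1 count=1
After op 2 (read()): arr=[5 _ _ _ _] head=1 tail=1 count=0
After op 3 (write(9)): arr=[5 9 _ _ _] head=1 tail=2 count=1
After op 4 (write(18)): arr=[5 9 18 _ _] head=1 tail=3 count=2
After op 5 (read()): arr=[5 9 18 _ _] head=2 tail=3 count=1
After op 6 (write(4)): arr=[5 9 18 4 _] head=2 tail=4 count=2
After op 7 (write(2)): arr=[5 9 18 4 2] head=2 tail=0 count=3
After op 8 (write(3)): arr=[3 9 18 4 2] head=2 tail=1 count=4
After op 9 (write(17)): arr=[3 17 18 4 2] head=2 tail=2 count=5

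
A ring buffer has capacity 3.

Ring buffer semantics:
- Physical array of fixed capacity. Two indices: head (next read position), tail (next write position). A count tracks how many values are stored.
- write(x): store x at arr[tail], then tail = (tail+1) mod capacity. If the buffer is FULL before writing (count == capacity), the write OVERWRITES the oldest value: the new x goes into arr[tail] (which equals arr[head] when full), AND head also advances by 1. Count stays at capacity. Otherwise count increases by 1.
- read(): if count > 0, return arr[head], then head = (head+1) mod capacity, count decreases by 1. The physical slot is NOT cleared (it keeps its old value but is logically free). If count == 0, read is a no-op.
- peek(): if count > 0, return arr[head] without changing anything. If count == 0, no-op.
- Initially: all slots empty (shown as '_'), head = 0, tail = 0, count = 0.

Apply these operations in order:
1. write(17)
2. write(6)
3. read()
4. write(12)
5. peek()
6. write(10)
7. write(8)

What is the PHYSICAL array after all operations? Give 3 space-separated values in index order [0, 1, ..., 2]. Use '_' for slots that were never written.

After op 1 (write(17)): arr=[17 _ _] head=0 tail=1 count=1
After op 2 (write(6)): arr=[17 6 _] head=0 tail=2 count=2
After op 3 (read()): arr=[17 6 _] head=1 tail=2 count=1
After op 4 (write(12)): arr=[17 6 12] head=1 tail=0 count=2
After op 5 (peek()): arr=[17 6 12] head=1 tail=0 count=2
After op 6 (write(10)): arr=[10 6 12] head=1 tail=1 count=3
After op 7 (write(8)): arr=[10 8 12] head=2 tail=2 count=3

Answer: 10 8 12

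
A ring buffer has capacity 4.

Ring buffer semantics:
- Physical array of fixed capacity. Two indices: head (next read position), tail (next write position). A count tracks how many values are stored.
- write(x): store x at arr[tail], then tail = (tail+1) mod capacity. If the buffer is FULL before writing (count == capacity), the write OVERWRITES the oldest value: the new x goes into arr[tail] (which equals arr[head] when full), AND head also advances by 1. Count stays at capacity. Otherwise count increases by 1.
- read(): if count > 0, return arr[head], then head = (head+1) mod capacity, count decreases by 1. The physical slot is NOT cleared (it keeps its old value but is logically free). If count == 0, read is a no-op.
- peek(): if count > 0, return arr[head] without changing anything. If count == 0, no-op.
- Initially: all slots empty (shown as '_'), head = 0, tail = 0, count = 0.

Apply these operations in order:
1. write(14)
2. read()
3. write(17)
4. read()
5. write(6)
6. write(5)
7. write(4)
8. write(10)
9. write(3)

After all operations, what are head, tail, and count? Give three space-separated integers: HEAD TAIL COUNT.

Answer: 3 3 4

Derivation:
After op 1 (write(14)): arr=[14 _ _ _] head=0 tail=1 count=1
After op 2 (read()): arr=[14 _ _ _] head=1 tail=1 count=0
After op 3 (write(17)): arr=[14 17 _ _] head=1 tail=2 count=1
After op 4 (read()): arr=[14 17 _ _] head=2 tail=2 count=0
After op 5 (write(6)): arr=[14 17 6 _] head=2 tail=3 count=1
After op 6 (write(5)): arr=[14 17 6 5] head=2 tail=0 count=2
After op 7 (write(4)): arr=[4 17 6 5] head=2 tail=1 count=3
After op 8 (write(10)): arr=[4 10 6 5] head=2 tail=2 count=4
After op 9 (write(3)): arr=[4 10 3 5] head=3 tail=3 count=4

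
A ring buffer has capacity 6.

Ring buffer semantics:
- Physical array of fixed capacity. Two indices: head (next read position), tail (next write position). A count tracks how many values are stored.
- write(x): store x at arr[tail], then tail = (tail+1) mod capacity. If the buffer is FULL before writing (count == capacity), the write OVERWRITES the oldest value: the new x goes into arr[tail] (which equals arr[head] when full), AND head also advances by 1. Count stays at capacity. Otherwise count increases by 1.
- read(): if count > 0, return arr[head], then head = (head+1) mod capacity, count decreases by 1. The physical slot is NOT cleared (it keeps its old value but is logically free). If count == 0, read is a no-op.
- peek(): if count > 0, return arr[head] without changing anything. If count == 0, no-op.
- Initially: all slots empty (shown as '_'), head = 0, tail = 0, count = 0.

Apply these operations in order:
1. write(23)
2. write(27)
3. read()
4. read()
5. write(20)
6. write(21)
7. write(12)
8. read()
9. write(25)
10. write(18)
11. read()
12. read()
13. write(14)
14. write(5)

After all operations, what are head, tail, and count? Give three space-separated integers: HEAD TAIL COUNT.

Answer: 5 3 4

Derivation:
After op 1 (write(23)): arr=[23 _ _ _ _ _] head=0 tail=1 count=1
After op 2 (write(27)): arr=[23 27 _ _ _ _] head=0 tail=2 count=2
After op 3 (read()): arr=[23 27 _ _ _ _] head=1 tail=2 count=1
After op 4 (read()): arr=[23 27 _ _ _ _] head=2 tail=2 count=0
After op 5 (write(20)): arr=[23 27 20 _ _ _] head=2 tail=3 count=1
After op 6 (write(21)): arr=[23 27 20 21 _ _] head=2 tail=4 count=2
After op 7 (write(12)): arr=[23 27 20 21 12 _] head=2 tail=5 count=3
After op 8 (read()): arr=[23 27 20 21 12 _] head=3 tail=5 count=2
After op 9 (write(25)): arr=[23 27 20 21 12 25] head=3 tail=0 count=3
After op 10 (write(18)): arr=[18 27 20 21 12 25] head=3 tail=1 count=4
After op 11 (read()): arr=[18 27 20 21 12 25] head=4 tail=1 count=3
After op 12 (read()): arr=[18 27 20 21 12 25] head=5 tail=1 count=2
After op 13 (write(14)): arr=[18 14 20 21 12 25] head=5 tail=2 count=3
After op 14 (write(5)): arr=[18 14 5 21 12 25] head=5 tail=3 count=4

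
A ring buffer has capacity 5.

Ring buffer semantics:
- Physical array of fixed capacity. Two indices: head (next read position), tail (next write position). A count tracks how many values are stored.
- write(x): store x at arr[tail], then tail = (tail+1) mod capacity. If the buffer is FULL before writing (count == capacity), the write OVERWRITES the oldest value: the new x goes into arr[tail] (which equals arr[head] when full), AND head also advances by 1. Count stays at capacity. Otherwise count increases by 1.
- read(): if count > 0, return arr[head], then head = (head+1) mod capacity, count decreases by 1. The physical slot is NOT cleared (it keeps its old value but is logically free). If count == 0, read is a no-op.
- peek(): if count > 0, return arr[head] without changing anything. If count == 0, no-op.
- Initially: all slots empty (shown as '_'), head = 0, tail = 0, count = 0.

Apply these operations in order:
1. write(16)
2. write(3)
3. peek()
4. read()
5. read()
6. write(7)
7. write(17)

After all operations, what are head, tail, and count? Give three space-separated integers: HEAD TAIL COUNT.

After op 1 (write(16)): arr=[16 _ _ _ _] head=0 tail=1 count=1
After op 2 (write(3)): arr=[16 3 _ _ _] head=0 tail=2 count=2
After op 3 (peek()): arr=[16 3 _ _ _] head=0 tail=2 count=2
After op 4 (read()): arr=[16 3 _ _ _] head=1 tail=2 count=1
After op 5 (read()): arr=[16 3 _ _ _] head=2 tail=2 count=0
After op 6 (write(7)): arr=[16 3 7 _ _] head=2 tail=3 count=1
After op 7 (write(17)): arr=[16 3 7 17 _] head=2 tail=4 count=2

Answer: 2 4 2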